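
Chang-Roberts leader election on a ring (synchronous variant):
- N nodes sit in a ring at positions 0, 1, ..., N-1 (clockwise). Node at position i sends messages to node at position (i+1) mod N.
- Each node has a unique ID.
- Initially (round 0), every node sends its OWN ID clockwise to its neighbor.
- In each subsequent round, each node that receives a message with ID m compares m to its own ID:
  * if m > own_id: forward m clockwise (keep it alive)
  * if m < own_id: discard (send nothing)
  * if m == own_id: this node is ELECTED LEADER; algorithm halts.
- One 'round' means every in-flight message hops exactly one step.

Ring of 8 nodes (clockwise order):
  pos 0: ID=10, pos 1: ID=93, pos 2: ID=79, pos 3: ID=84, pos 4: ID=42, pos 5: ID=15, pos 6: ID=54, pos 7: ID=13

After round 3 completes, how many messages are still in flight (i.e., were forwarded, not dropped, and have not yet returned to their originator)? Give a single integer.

Answer: 2

Derivation:
Round 1: pos1(id93) recv 10: drop; pos2(id79) recv 93: fwd; pos3(id84) recv 79: drop; pos4(id42) recv 84: fwd; pos5(id15) recv 42: fwd; pos6(id54) recv 15: drop; pos7(id13) recv 54: fwd; pos0(id10) recv 13: fwd
Round 2: pos3(id84) recv 93: fwd; pos5(id15) recv 84: fwd; pos6(id54) recv 42: drop; pos0(id10) recv 54: fwd; pos1(id93) recv 13: drop
Round 3: pos4(id42) recv 93: fwd; pos6(id54) recv 84: fwd; pos1(id93) recv 54: drop
After round 3: 2 messages still in flight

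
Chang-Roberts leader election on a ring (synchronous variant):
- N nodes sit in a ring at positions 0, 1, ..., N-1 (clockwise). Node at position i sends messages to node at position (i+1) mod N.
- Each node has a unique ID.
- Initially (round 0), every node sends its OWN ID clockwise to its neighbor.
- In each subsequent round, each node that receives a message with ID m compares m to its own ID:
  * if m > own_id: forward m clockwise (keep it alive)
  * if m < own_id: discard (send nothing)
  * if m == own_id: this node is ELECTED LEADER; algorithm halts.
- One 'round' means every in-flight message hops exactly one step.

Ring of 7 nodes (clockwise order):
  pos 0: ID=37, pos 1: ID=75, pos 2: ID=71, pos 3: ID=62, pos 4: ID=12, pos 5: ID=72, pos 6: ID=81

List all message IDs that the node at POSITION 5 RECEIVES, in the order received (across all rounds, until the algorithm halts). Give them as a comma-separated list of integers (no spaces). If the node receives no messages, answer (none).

Round 1: pos1(id75) recv 37: drop; pos2(id71) recv 75: fwd; pos3(id62) recv 71: fwd; pos4(id12) recv 62: fwd; pos5(id72) recv 12: drop; pos6(id81) recv 72: drop; pos0(id37) recv 81: fwd
Round 2: pos3(id62) recv 75: fwd; pos4(id12) recv 71: fwd; pos5(id72) recv 62: drop; pos1(id75) recv 81: fwd
Round 3: pos4(id12) recv 75: fwd; pos5(id72) recv 71: drop; pos2(id71) recv 81: fwd
Round 4: pos5(id72) recv 75: fwd; pos3(id62) recv 81: fwd
Round 5: pos6(id81) recv 75: drop; pos4(id12) recv 81: fwd
Round 6: pos5(id72) recv 81: fwd
Round 7: pos6(id81) recv 81: ELECTED

Answer: 12,62,71,75,81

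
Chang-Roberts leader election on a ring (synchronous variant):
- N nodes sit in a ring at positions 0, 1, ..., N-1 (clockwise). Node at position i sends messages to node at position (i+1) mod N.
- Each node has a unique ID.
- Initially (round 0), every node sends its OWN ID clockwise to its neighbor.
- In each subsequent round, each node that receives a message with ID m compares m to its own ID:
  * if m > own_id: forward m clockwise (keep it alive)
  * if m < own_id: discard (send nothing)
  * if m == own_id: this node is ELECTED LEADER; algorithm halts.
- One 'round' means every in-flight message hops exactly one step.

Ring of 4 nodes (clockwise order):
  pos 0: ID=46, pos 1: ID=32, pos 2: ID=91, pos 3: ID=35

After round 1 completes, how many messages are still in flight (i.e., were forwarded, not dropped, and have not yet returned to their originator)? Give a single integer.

Answer: 2

Derivation:
Round 1: pos1(id32) recv 46: fwd; pos2(id91) recv 32: drop; pos3(id35) recv 91: fwd; pos0(id46) recv 35: drop
After round 1: 2 messages still in flight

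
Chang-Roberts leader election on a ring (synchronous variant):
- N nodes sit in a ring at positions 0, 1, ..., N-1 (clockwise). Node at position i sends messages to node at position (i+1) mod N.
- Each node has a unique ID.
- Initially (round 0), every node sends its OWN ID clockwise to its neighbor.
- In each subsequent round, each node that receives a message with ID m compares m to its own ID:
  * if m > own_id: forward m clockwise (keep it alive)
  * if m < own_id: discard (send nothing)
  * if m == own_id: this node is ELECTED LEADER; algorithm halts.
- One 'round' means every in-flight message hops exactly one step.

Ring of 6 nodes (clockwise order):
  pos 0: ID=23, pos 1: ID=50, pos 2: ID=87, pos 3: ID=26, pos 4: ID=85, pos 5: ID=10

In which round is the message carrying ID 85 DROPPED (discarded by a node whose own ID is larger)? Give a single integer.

Answer: 4

Derivation:
Round 1: pos1(id50) recv 23: drop; pos2(id87) recv 50: drop; pos3(id26) recv 87: fwd; pos4(id85) recv 26: drop; pos5(id10) recv 85: fwd; pos0(id23) recv 10: drop
Round 2: pos4(id85) recv 87: fwd; pos0(id23) recv 85: fwd
Round 3: pos5(id10) recv 87: fwd; pos1(id50) recv 85: fwd
Round 4: pos0(id23) recv 87: fwd; pos2(id87) recv 85: drop
Round 5: pos1(id50) recv 87: fwd
Round 6: pos2(id87) recv 87: ELECTED
Message ID 85 originates at pos 4; dropped at pos 2 in round 4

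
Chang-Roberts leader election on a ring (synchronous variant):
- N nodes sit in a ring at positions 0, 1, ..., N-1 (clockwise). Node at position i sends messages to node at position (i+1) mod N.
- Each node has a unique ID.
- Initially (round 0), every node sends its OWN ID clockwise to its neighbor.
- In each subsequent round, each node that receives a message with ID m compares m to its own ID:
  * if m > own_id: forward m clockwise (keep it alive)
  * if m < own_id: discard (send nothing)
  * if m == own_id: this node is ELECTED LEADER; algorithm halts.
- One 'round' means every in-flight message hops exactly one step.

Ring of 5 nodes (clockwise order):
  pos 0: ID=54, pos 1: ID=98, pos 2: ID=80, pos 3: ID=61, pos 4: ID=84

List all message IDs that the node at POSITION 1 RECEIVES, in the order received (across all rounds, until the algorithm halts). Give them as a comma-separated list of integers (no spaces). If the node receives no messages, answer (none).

Round 1: pos1(id98) recv 54: drop; pos2(id80) recv 98: fwd; pos3(id61) recv 80: fwd; pos4(id84) recv 61: drop; pos0(id54) recv 84: fwd
Round 2: pos3(id61) recv 98: fwd; pos4(id84) recv 80: drop; pos1(id98) recv 84: drop
Round 3: pos4(id84) recv 98: fwd
Round 4: pos0(id54) recv 98: fwd
Round 5: pos1(id98) recv 98: ELECTED

Answer: 54,84,98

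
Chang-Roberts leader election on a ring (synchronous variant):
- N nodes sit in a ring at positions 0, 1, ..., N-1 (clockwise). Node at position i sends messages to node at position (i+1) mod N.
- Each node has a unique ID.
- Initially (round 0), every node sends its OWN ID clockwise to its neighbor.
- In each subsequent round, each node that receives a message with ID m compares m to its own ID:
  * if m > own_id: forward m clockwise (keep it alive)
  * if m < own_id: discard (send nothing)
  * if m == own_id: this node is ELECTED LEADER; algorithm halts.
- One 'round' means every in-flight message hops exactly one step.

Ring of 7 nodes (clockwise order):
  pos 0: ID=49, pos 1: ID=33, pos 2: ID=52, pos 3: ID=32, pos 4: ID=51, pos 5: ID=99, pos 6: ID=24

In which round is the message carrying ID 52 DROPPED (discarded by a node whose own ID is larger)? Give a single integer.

Answer: 3

Derivation:
Round 1: pos1(id33) recv 49: fwd; pos2(id52) recv 33: drop; pos3(id32) recv 52: fwd; pos4(id51) recv 32: drop; pos5(id99) recv 51: drop; pos6(id24) recv 99: fwd; pos0(id49) recv 24: drop
Round 2: pos2(id52) recv 49: drop; pos4(id51) recv 52: fwd; pos0(id49) recv 99: fwd
Round 3: pos5(id99) recv 52: drop; pos1(id33) recv 99: fwd
Round 4: pos2(id52) recv 99: fwd
Round 5: pos3(id32) recv 99: fwd
Round 6: pos4(id51) recv 99: fwd
Round 7: pos5(id99) recv 99: ELECTED
Message ID 52 originates at pos 2; dropped at pos 5 in round 3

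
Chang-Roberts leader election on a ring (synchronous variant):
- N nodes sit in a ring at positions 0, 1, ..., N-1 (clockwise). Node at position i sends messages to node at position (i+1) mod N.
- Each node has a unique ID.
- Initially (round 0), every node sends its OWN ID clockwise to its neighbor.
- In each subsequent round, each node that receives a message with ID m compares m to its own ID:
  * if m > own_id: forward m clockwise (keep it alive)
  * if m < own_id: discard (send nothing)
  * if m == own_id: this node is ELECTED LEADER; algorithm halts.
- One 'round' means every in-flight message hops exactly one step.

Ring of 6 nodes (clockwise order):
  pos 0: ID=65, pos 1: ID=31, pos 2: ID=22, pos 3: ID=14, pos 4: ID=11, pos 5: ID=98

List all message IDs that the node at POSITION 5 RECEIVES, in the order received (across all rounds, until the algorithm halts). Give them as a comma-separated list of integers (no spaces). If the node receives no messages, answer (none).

Answer: 11,14,22,31,65,98

Derivation:
Round 1: pos1(id31) recv 65: fwd; pos2(id22) recv 31: fwd; pos3(id14) recv 22: fwd; pos4(id11) recv 14: fwd; pos5(id98) recv 11: drop; pos0(id65) recv 98: fwd
Round 2: pos2(id22) recv 65: fwd; pos3(id14) recv 31: fwd; pos4(id11) recv 22: fwd; pos5(id98) recv 14: drop; pos1(id31) recv 98: fwd
Round 3: pos3(id14) recv 65: fwd; pos4(id11) recv 31: fwd; pos5(id98) recv 22: drop; pos2(id22) recv 98: fwd
Round 4: pos4(id11) recv 65: fwd; pos5(id98) recv 31: drop; pos3(id14) recv 98: fwd
Round 5: pos5(id98) recv 65: drop; pos4(id11) recv 98: fwd
Round 6: pos5(id98) recv 98: ELECTED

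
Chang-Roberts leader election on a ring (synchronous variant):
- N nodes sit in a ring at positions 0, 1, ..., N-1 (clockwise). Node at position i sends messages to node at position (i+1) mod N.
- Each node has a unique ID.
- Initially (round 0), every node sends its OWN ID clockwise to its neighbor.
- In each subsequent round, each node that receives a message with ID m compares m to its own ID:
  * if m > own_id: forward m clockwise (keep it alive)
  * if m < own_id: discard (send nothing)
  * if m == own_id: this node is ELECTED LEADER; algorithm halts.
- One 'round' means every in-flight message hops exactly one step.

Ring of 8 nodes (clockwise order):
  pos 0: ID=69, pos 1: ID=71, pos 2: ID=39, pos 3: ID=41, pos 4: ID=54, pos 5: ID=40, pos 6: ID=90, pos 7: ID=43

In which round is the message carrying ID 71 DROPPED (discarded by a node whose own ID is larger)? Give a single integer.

Answer: 5

Derivation:
Round 1: pos1(id71) recv 69: drop; pos2(id39) recv 71: fwd; pos3(id41) recv 39: drop; pos4(id54) recv 41: drop; pos5(id40) recv 54: fwd; pos6(id90) recv 40: drop; pos7(id43) recv 90: fwd; pos0(id69) recv 43: drop
Round 2: pos3(id41) recv 71: fwd; pos6(id90) recv 54: drop; pos0(id69) recv 90: fwd
Round 3: pos4(id54) recv 71: fwd; pos1(id71) recv 90: fwd
Round 4: pos5(id40) recv 71: fwd; pos2(id39) recv 90: fwd
Round 5: pos6(id90) recv 71: drop; pos3(id41) recv 90: fwd
Round 6: pos4(id54) recv 90: fwd
Round 7: pos5(id40) recv 90: fwd
Round 8: pos6(id90) recv 90: ELECTED
Message ID 71 originates at pos 1; dropped at pos 6 in round 5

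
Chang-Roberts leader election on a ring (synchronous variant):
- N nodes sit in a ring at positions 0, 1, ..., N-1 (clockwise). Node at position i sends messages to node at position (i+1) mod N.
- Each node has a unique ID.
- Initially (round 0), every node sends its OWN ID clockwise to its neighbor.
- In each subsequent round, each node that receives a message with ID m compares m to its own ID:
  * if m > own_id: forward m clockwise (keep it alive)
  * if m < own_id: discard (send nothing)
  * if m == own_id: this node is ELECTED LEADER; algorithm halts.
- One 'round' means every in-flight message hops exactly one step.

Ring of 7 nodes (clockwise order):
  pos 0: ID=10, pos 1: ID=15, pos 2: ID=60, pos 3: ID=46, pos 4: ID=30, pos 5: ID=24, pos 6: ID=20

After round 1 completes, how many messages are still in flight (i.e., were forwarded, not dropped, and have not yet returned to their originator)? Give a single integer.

Answer: 5

Derivation:
Round 1: pos1(id15) recv 10: drop; pos2(id60) recv 15: drop; pos3(id46) recv 60: fwd; pos4(id30) recv 46: fwd; pos5(id24) recv 30: fwd; pos6(id20) recv 24: fwd; pos0(id10) recv 20: fwd
After round 1: 5 messages still in flight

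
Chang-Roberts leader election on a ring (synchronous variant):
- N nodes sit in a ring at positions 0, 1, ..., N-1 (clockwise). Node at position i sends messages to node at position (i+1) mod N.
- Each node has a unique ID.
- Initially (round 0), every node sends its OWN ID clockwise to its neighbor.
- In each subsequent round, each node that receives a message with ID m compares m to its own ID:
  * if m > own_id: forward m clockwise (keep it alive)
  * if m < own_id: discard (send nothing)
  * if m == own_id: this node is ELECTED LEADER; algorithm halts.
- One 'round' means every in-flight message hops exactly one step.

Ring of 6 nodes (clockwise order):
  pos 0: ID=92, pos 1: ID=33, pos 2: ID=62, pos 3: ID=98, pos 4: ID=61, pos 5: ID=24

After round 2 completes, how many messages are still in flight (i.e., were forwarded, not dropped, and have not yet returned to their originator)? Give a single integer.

Answer: 2

Derivation:
Round 1: pos1(id33) recv 92: fwd; pos2(id62) recv 33: drop; pos3(id98) recv 62: drop; pos4(id61) recv 98: fwd; pos5(id24) recv 61: fwd; pos0(id92) recv 24: drop
Round 2: pos2(id62) recv 92: fwd; pos5(id24) recv 98: fwd; pos0(id92) recv 61: drop
After round 2: 2 messages still in flight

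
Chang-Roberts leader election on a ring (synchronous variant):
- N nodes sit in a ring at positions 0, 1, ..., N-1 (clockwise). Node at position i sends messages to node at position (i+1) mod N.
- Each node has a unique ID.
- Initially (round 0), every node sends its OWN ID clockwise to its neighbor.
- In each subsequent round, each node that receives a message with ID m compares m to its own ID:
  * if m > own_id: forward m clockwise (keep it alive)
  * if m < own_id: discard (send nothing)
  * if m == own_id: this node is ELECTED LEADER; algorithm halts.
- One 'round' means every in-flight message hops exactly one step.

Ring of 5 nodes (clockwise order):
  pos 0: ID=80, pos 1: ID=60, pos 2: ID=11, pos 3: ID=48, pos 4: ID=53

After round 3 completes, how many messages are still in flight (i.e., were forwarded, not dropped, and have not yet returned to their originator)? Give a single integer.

Answer: 2

Derivation:
Round 1: pos1(id60) recv 80: fwd; pos2(id11) recv 60: fwd; pos3(id48) recv 11: drop; pos4(id53) recv 48: drop; pos0(id80) recv 53: drop
Round 2: pos2(id11) recv 80: fwd; pos3(id48) recv 60: fwd
Round 3: pos3(id48) recv 80: fwd; pos4(id53) recv 60: fwd
After round 3: 2 messages still in flight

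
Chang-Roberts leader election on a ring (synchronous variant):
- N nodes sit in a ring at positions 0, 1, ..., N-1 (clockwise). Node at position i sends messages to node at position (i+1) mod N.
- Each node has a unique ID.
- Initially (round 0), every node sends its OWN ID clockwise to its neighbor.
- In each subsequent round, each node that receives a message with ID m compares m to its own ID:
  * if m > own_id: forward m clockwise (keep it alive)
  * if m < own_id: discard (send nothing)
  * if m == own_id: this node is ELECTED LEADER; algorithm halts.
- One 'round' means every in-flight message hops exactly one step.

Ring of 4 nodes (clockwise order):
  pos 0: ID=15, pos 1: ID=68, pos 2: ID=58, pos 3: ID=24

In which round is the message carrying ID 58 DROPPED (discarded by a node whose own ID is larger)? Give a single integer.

Answer: 3

Derivation:
Round 1: pos1(id68) recv 15: drop; pos2(id58) recv 68: fwd; pos3(id24) recv 58: fwd; pos0(id15) recv 24: fwd
Round 2: pos3(id24) recv 68: fwd; pos0(id15) recv 58: fwd; pos1(id68) recv 24: drop
Round 3: pos0(id15) recv 68: fwd; pos1(id68) recv 58: drop
Round 4: pos1(id68) recv 68: ELECTED
Message ID 58 originates at pos 2; dropped at pos 1 in round 3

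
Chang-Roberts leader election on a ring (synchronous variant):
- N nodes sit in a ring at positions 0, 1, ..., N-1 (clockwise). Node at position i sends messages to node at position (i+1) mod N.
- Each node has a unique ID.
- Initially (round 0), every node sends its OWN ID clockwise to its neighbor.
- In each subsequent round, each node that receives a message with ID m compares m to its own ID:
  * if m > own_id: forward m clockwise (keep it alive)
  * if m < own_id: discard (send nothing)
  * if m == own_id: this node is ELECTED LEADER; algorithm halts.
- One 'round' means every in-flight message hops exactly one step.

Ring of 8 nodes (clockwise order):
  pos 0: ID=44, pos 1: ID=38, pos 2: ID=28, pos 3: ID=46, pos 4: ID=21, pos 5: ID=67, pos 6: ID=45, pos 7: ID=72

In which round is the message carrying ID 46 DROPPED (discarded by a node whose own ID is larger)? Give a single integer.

Answer: 2

Derivation:
Round 1: pos1(id38) recv 44: fwd; pos2(id28) recv 38: fwd; pos3(id46) recv 28: drop; pos4(id21) recv 46: fwd; pos5(id67) recv 21: drop; pos6(id45) recv 67: fwd; pos7(id72) recv 45: drop; pos0(id44) recv 72: fwd
Round 2: pos2(id28) recv 44: fwd; pos3(id46) recv 38: drop; pos5(id67) recv 46: drop; pos7(id72) recv 67: drop; pos1(id38) recv 72: fwd
Round 3: pos3(id46) recv 44: drop; pos2(id28) recv 72: fwd
Round 4: pos3(id46) recv 72: fwd
Round 5: pos4(id21) recv 72: fwd
Round 6: pos5(id67) recv 72: fwd
Round 7: pos6(id45) recv 72: fwd
Round 8: pos7(id72) recv 72: ELECTED
Message ID 46 originates at pos 3; dropped at pos 5 in round 2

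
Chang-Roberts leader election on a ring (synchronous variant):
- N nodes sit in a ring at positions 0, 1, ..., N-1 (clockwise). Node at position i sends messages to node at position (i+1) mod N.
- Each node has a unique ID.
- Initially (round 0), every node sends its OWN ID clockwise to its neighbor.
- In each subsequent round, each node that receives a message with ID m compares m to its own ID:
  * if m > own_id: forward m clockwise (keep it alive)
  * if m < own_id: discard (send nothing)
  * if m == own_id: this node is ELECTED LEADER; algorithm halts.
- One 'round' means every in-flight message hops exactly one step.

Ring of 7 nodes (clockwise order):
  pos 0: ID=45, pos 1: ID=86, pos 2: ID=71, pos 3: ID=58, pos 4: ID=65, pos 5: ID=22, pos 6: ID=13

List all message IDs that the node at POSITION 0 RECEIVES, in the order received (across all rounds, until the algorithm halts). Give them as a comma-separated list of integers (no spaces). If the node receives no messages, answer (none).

Round 1: pos1(id86) recv 45: drop; pos2(id71) recv 86: fwd; pos3(id58) recv 71: fwd; pos4(id65) recv 58: drop; pos5(id22) recv 65: fwd; pos6(id13) recv 22: fwd; pos0(id45) recv 13: drop
Round 2: pos3(id58) recv 86: fwd; pos4(id65) recv 71: fwd; pos6(id13) recv 65: fwd; pos0(id45) recv 22: drop
Round 3: pos4(id65) recv 86: fwd; pos5(id22) recv 71: fwd; pos0(id45) recv 65: fwd
Round 4: pos5(id22) recv 86: fwd; pos6(id13) recv 71: fwd; pos1(id86) recv 65: drop
Round 5: pos6(id13) recv 86: fwd; pos0(id45) recv 71: fwd
Round 6: pos0(id45) recv 86: fwd; pos1(id86) recv 71: drop
Round 7: pos1(id86) recv 86: ELECTED

Answer: 13,22,65,71,86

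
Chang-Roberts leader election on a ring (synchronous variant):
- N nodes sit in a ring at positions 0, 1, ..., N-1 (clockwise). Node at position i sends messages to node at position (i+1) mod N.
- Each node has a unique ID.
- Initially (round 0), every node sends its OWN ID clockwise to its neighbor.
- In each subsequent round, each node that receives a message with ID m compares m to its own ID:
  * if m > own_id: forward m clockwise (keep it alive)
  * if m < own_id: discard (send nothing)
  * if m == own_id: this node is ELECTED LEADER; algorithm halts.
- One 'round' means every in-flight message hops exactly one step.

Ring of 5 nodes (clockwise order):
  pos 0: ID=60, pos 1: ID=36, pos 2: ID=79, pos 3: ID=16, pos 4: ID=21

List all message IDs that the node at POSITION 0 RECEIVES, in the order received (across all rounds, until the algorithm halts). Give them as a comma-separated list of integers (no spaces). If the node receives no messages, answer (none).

Round 1: pos1(id36) recv 60: fwd; pos2(id79) recv 36: drop; pos3(id16) recv 79: fwd; pos4(id21) recv 16: drop; pos0(id60) recv 21: drop
Round 2: pos2(id79) recv 60: drop; pos4(id21) recv 79: fwd
Round 3: pos0(id60) recv 79: fwd
Round 4: pos1(id36) recv 79: fwd
Round 5: pos2(id79) recv 79: ELECTED

Answer: 21,79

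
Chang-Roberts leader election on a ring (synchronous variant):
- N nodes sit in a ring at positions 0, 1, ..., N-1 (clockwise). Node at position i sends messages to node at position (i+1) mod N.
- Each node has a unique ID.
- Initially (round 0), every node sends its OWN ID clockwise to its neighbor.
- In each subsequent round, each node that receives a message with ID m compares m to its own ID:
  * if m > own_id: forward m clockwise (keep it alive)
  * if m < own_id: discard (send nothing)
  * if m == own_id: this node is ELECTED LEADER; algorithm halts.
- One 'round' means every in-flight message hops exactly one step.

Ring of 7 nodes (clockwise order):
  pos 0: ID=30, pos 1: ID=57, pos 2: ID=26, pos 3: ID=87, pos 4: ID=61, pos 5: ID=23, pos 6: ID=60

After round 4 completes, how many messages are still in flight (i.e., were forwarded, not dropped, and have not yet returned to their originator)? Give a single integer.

Round 1: pos1(id57) recv 30: drop; pos2(id26) recv 57: fwd; pos3(id87) recv 26: drop; pos4(id61) recv 87: fwd; pos5(id23) recv 61: fwd; pos6(id60) recv 23: drop; pos0(id30) recv 60: fwd
Round 2: pos3(id87) recv 57: drop; pos5(id23) recv 87: fwd; pos6(id60) recv 61: fwd; pos1(id57) recv 60: fwd
Round 3: pos6(id60) recv 87: fwd; pos0(id30) recv 61: fwd; pos2(id26) recv 60: fwd
Round 4: pos0(id30) recv 87: fwd; pos1(id57) recv 61: fwd; pos3(id87) recv 60: drop
After round 4: 2 messages still in flight

Answer: 2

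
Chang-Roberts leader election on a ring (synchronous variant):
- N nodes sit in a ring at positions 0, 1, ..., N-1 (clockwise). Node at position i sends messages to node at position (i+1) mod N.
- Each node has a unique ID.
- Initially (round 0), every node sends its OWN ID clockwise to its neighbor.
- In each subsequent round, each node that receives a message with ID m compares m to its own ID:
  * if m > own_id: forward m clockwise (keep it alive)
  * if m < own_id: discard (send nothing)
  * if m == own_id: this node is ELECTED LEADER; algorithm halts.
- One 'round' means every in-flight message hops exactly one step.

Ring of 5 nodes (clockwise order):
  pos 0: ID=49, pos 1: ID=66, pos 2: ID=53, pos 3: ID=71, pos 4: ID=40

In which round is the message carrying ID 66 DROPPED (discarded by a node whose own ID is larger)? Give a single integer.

Answer: 2

Derivation:
Round 1: pos1(id66) recv 49: drop; pos2(id53) recv 66: fwd; pos3(id71) recv 53: drop; pos4(id40) recv 71: fwd; pos0(id49) recv 40: drop
Round 2: pos3(id71) recv 66: drop; pos0(id49) recv 71: fwd
Round 3: pos1(id66) recv 71: fwd
Round 4: pos2(id53) recv 71: fwd
Round 5: pos3(id71) recv 71: ELECTED
Message ID 66 originates at pos 1; dropped at pos 3 in round 2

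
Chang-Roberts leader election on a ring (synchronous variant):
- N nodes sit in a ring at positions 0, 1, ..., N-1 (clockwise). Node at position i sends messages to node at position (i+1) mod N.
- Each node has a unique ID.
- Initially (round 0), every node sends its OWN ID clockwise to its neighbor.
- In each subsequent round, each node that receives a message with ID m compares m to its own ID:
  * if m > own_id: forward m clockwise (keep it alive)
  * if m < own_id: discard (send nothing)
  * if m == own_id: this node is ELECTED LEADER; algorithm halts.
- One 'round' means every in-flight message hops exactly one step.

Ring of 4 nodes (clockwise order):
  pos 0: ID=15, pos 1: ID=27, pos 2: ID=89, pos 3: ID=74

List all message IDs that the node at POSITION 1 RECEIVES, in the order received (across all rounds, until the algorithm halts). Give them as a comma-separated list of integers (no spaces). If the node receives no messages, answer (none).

Round 1: pos1(id27) recv 15: drop; pos2(id89) recv 27: drop; pos3(id74) recv 89: fwd; pos0(id15) recv 74: fwd
Round 2: pos0(id15) recv 89: fwd; pos1(id27) recv 74: fwd
Round 3: pos1(id27) recv 89: fwd; pos2(id89) recv 74: drop
Round 4: pos2(id89) recv 89: ELECTED

Answer: 15,74,89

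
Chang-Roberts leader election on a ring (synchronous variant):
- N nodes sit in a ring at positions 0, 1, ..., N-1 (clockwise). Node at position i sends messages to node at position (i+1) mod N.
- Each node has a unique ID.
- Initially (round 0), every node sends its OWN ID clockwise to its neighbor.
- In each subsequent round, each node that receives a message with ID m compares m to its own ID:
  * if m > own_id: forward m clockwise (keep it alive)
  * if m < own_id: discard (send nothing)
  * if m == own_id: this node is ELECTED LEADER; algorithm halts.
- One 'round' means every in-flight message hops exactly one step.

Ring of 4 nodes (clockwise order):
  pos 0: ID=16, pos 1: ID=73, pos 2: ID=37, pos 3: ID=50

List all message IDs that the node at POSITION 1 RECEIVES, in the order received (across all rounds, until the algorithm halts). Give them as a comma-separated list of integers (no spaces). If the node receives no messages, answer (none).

Round 1: pos1(id73) recv 16: drop; pos2(id37) recv 73: fwd; pos3(id50) recv 37: drop; pos0(id16) recv 50: fwd
Round 2: pos3(id50) recv 73: fwd; pos1(id73) recv 50: drop
Round 3: pos0(id16) recv 73: fwd
Round 4: pos1(id73) recv 73: ELECTED

Answer: 16,50,73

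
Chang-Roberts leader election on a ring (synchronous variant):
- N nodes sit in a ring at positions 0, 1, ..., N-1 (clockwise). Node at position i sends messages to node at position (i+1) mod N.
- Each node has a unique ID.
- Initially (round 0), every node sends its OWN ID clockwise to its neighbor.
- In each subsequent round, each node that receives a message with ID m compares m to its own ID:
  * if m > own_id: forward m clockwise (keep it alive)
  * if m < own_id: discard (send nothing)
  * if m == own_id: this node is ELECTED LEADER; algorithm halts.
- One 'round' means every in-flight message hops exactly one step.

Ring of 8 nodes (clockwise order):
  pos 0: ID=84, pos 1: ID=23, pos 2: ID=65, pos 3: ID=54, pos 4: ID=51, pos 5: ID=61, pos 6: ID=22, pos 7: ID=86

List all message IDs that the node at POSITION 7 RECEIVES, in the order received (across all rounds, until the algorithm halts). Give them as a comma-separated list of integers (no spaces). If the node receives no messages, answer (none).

Answer: 22,61,65,84,86

Derivation:
Round 1: pos1(id23) recv 84: fwd; pos2(id65) recv 23: drop; pos3(id54) recv 65: fwd; pos4(id51) recv 54: fwd; pos5(id61) recv 51: drop; pos6(id22) recv 61: fwd; pos7(id86) recv 22: drop; pos0(id84) recv 86: fwd
Round 2: pos2(id65) recv 84: fwd; pos4(id51) recv 65: fwd; pos5(id61) recv 54: drop; pos7(id86) recv 61: drop; pos1(id23) recv 86: fwd
Round 3: pos3(id54) recv 84: fwd; pos5(id61) recv 65: fwd; pos2(id65) recv 86: fwd
Round 4: pos4(id51) recv 84: fwd; pos6(id22) recv 65: fwd; pos3(id54) recv 86: fwd
Round 5: pos5(id61) recv 84: fwd; pos7(id86) recv 65: drop; pos4(id51) recv 86: fwd
Round 6: pos6(id22) recv 84: fwd; pos5(id61) recv 86: fwd
Round 7: pos7(id86) recv 84: drop; pos6(id22) recv 86: fwd
Round 8: pos7(id86) recv 86: ELECTED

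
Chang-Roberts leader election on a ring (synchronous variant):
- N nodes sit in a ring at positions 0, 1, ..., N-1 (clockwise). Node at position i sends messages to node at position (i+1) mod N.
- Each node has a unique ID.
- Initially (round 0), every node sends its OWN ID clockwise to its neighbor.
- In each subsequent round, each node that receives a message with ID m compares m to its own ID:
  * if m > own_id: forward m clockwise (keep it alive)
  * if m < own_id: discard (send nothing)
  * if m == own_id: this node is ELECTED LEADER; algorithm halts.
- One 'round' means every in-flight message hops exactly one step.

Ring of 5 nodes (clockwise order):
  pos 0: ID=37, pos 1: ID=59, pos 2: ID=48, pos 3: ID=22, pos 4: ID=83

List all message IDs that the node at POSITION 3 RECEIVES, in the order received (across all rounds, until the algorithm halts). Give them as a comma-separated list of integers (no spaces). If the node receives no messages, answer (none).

Answer: 48,59,83

Derivation:
Round 1: pos1(id59) recv 37: drop; pos2(id48) recv 59: fwd; pos3(id22) recv 48: fwd; pos4(id83) recv 22: drop; pos0(id37) recv 83: fwd
Round 2: pos3(id22) recv 59: fwd; pos4(id83) recv 48: drop; pos1(id59) recv 83: fwd
Round 3: pos4(id83) recv 59: drop; pos2(id48) recv 83: fwd
Round 4: pos3(id22) recv 83: fwd
Round 5: pos4(id83) recv 83: ELECTED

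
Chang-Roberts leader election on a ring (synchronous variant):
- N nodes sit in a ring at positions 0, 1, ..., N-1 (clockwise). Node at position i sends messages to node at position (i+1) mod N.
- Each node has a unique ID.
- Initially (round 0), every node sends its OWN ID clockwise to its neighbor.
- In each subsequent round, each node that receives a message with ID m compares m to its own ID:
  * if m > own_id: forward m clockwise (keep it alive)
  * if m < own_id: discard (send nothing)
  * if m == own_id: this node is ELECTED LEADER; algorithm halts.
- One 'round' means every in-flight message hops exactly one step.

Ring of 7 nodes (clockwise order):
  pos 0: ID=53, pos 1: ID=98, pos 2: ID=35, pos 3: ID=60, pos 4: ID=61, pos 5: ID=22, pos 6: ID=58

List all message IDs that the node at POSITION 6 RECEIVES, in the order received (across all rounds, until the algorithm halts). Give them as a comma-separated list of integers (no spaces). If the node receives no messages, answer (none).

Answer: 22,61,98

Derivation:
Round 1: pos1(id98) recv 53: drop; pos2(id35) recv 98: fwd; pos3(id60) recv 35: drop; pos4(id61) recv 60: drop; pos5(id22) recv 61: fwd; pos6(id58) recv 22: drop; pos0(id53) recv 58: fwd
Round 2: pos3(id60) recv 98: fwd; pos6(id58) recv 61: fwd; pos1(id98) recv 58: drop
Round 3: pos4(id61) recv 98: fwd; pos0(id53) recv 61: fwd
Round 4: pos5(id22) recv 98: fwd; pos1(id98) recv 61: drop
Round 5: pos6(id58) recv 98: fwd
Round 6: pos0(id53) recv 98: fwd
Round 7: pos1(id98) recv 98: ELECTED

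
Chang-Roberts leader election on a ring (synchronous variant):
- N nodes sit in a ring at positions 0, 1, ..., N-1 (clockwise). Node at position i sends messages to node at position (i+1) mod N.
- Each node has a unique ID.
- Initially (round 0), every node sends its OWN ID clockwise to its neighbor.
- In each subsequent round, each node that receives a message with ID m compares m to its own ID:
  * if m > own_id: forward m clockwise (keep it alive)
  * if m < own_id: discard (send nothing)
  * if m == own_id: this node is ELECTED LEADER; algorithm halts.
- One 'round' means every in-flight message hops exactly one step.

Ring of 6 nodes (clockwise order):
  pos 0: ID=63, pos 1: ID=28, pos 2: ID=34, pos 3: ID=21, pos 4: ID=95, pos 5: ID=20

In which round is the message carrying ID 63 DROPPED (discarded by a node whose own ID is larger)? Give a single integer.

Answer: 4

Derivation:
Round 1: pos1(id28) recv 63: fwd; pos2(id34) recv 28: drop; pos3(id21) recv 34: fwd; pos4(id95) recv 21: drop; pos5(id20) recv 95: fwd; pos0(id63) recv 20: drop
Round 2: pos2(id34) recv 63: fwd; pos4(id95) recv 34: drop; pos0(id63) recv 95: fwd
Round 3: pos3(id21) recv 63: fwd; pos1(id28) recv 95: fwd
Round 4: pos4(id95) recv 63: drop; pos2(id34) recv 95: fwd
Round 5: pos3(id21) recv 95: fwd
Round 6: pos4(id95) recv 95: ELECTED
Message ID 63 originates at pos 0; dropped at pos 4 in round 4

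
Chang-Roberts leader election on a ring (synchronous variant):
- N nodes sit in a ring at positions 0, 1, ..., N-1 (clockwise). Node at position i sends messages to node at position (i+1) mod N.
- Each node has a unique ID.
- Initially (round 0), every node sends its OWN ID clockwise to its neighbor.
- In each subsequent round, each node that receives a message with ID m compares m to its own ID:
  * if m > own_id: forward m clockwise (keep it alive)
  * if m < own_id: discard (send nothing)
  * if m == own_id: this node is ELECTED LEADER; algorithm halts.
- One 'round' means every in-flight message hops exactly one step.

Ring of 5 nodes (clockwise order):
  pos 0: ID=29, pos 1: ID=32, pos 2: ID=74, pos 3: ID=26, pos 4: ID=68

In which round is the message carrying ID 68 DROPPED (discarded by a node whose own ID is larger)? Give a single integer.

Round 1: pos1(id32) recv 29: drop; pos2(id74) recv 32: drop; pos3(id26) recv 74: fwd; pos4(id68) recv 26: drop; pos0(id29) recv 68: fwd
Round 2: pos4(id68) recv 74: fwd; pos1(id32) recv 68: fwd
Round 3: pos0(id29) recv 74: fwd; pos2(id74) recv 68: drop
Round 4: pos1(id32) recv 74: fwd
Round 5: pos2(id74) recv 74: ELECTED
Message ID 68 originates at pos 4; dropped at pos 2 in round 3

Answer: 3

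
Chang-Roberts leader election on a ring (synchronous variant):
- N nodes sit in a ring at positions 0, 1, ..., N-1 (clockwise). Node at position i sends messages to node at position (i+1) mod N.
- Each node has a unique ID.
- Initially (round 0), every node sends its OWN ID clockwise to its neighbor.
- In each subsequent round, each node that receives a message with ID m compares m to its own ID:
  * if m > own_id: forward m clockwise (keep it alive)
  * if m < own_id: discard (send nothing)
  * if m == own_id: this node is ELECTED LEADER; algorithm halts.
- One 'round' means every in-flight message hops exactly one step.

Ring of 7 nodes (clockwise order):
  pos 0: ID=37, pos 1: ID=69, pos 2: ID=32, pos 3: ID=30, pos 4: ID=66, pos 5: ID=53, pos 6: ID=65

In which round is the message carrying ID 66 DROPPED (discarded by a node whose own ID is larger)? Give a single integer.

Answer: 4

Derivation:
Round 1: pos1(id69) recv 37: drop; pos2(id32) recv 69: fwd; pos3(id30) recv 32: fwd; pos4(id66) recv 30: drop; pos5(id53) recv 66: fwd; pos6(id65) recv 53: drop; pos0(id37) recv 65: fwd
Round 2: pos3(id30) recv 69: fwd; pos4(id66) recv 32: drop; pos6(id65) recv 66: fwd; pos1(id69) recv 65: drop
Round 3: pos4(id66) recv 69: fwd; pos0(id37) recv 66: fwd
Round 4: pos5(id53) recv 69: fwd; pos1(id69) recv 66: drop
Round 5: pos6(id65) recv 69: fwd
Round 6: pos0(id37) recv 69: fwd
Round 7: pos1(id69) recv 69: ELECTED
Message ID 66 originates at pos 4; dropped at pos 1 in round 4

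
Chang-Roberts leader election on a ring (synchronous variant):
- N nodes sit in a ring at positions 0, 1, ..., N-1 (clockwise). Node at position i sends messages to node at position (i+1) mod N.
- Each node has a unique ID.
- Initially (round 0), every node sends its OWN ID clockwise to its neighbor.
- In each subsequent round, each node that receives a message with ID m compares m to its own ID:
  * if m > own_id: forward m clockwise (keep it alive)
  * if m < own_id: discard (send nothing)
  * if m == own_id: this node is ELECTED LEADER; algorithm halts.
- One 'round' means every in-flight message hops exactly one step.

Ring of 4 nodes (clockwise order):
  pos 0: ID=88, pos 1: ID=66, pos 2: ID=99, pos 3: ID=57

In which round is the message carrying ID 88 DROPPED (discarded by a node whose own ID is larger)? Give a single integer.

Round 1: pos1(id66) recv 88: fwd; pos2(id99) recv 66: drop; pos3(id57) recv 99: fwd; pos0(id88) recv 57: drop
Round 2: pos2(id99) recv 88: drop; pos0(id88) recv 99: fwd
Round 3: pos1(id66) recv 99: fwd
Round 4: pos2(id99) recv 99: ELECTED
Message ID 88 originates at pos 0; dropped at pos 2 in round 2

Answer: 2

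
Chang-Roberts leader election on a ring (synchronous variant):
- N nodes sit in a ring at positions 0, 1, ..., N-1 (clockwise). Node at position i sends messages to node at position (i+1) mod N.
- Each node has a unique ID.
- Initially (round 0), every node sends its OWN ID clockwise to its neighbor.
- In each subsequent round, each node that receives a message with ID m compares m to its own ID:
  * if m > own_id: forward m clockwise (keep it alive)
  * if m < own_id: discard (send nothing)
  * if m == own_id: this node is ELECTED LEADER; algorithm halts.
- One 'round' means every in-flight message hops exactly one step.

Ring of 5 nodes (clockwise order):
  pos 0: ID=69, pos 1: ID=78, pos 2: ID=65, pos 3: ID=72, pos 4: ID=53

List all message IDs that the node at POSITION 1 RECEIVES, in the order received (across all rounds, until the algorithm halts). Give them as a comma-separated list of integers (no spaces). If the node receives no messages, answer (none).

Answer: 69,72,78

Derivation:
Round 1: pos1(id78) recv 69: drop; pos2(id65) recv 78: fwd; pos3(id72) recv 65: drop; pos4(id53) recv 72: fwd; pos0(id69) recv 53: drop
Round 2: pos3(id72) recv 78: fwd; pos0(id69) recv 72: fwd
Round 3: pos4(id53) recv 78: fwd; pos1(id78) recv 72: drop
Round 4: pos0(id69) recv 78: fwd
Round 5: pos1(id78) recv 78: ELECTED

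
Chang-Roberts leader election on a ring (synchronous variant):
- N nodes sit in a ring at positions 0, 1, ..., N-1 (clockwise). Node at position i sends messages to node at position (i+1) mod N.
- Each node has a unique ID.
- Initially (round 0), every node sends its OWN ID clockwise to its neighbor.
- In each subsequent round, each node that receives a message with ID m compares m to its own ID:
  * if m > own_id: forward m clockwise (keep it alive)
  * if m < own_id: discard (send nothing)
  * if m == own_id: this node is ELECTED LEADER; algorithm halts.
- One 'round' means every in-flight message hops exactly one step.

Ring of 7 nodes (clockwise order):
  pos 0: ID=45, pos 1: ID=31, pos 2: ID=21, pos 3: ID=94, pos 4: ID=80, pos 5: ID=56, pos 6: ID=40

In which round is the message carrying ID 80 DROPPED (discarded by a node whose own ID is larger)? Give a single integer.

Round 1: pos1(id31) recv 45: fwd; pos2(id21) recv 31: fwd; pos3(id94) recv 21: drop; pos4(id80) recv 94: fwd; pos5(id56) recv 80: fwd; pos6(id40) recv 56: fwd; pos0(id45) recv 40: drop
Round 2: pos2(id21) recv 45: fwd; pos3(id94) recv 31: drop; pos5(id56) recv 94: fwd; pos6(id40) recv 80: fwd; pos0(id45) recv 56: fwd
Round 3: pos3(id94) recv 45: drop; pos6(id40) recv 94: fwd; pos0(id45) recv 80: fwd; pos1(id31) recv 56: fwd
Round 4: pos0(id45) recv 94: fwd; pos1(id31) recv 80: fwd; pos2(id21) recv 56: fwd
Round 5: pos1(id31) recv 94: fwd; pos2(id21) recv 80: fwd; pos3(id94) recv 56: drop
Round 6: pos2(id21) recv 94: fwd; pos3(id94) recv 80: drop
Round 7: pos3(id94) recv 94: ELECTED
Message ID 80 originates at pos 4; dropped at pos 3 in round 6

Answer: 6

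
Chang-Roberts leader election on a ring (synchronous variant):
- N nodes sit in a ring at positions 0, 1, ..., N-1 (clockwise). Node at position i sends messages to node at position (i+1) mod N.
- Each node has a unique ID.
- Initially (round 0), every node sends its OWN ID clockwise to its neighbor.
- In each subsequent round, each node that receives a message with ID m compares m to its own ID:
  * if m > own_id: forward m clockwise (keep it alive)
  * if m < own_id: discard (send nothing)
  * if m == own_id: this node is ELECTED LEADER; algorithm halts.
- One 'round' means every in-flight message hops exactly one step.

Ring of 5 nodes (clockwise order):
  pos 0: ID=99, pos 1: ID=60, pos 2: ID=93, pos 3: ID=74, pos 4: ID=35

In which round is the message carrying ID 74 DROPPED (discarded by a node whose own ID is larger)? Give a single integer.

Answer: 2

Derivation:
Round 1: pos1(id60) recv 99: fwd; pos2(id93) recv 60: drop; pos3(id74) recv 93: fwd; pos4(id35) recv 74: fwd; pos0(id99) recv 35: drop
Round 2: pos2(id93) recv 99: fwd; pos4(id35) recv 93: fwd; pos0(id99) recv 74: drop
Round 3: pos3(id74) recv 99: fwd; pos0(id99) recv 93: drop
Round 4: pos4(id35) recv 99: fwd
Round 5: pos0(id99) recv 99: ELECTED
Message ID 74 originates at pos 3; dropped at pos 0 in round 2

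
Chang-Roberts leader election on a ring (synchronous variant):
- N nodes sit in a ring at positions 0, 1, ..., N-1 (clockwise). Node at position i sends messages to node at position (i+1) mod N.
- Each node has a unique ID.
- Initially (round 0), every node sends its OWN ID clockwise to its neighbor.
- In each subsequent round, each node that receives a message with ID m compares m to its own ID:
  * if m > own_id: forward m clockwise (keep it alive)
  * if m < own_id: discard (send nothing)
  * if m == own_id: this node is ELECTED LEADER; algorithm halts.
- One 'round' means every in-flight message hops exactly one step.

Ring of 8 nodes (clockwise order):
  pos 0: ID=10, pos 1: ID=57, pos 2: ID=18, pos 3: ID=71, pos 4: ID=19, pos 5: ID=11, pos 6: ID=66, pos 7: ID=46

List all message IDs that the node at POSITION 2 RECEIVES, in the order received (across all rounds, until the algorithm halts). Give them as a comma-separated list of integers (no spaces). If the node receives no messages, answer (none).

Answer: 57,66,71

Derivation:
Round 1: pos1(id57) recv 10: drop; pos2(id18) recv 57: fwd; pos3(id71) recv 18: drop; pos4(id19) recv 71: fwd; pos5(id11) recv 19: fwd; pos6(id66) recv 11: drop; pos7(id46) recv 66: fwd; pos0(id10) recv 46: fwd
Round 2: pos3(id71) recv 57: drop; pos5(id11) recv 71: fwd; pos6(id66) recv 19: drop; pos0(id10) recv 66: fwd; pos1(id57) recv 46: drop
Round 3: pos6(id66) recv 71: fwd; pos1(id57) recv 66: fwd
Round 4: pos7(id46) recv 71: fwd; pos2(id18) recv 66: fwd
Round 5: pos0(id10) recv 71: fwd; pos3(id71) recv 66: drop
Round 6: pos1(id57) recv 71: fwd
Round 7: pos2(id18) recv 71: fwd
Round 8: pos3(id71) recv 71: ELECTED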